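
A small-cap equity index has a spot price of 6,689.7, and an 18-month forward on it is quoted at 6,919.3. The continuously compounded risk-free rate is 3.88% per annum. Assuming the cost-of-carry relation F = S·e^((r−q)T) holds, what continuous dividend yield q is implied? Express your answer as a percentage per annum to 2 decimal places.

1.63%

From F = S·e^((r−q)T): (r − q) = ln(F/S)/T
ln(6919.3/6689.7) = ln(1.034321) = 0.033745
(r − q) = 0.033745 / (18/12) = 0.022497
q = r − ln(F/S)/T = 0.0388 − 0.022497 = 0.016303
q = 1.63%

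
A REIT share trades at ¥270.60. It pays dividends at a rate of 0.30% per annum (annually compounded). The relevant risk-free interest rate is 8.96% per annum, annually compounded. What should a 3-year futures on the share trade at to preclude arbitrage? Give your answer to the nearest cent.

¥346.92

F = S · (1+r)^T / (1+q)^T
= 270.60 × 1.293604 / 1.009027 = 270.60 × 1.282031
F = ¥346.92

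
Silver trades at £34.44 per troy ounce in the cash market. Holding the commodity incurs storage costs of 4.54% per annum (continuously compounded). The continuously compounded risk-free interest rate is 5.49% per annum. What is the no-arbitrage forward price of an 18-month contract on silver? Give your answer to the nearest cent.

£40.03 per troy ounce

Net carry = r + u − y = 0.0549 + 0.0454 − 0.0000 = 0.1003
F = S·e^((r+u−y)T) = 34.44 · e^(0.1003 × 18/12) = 34.44 · e^0.150450
= 34.44 × 1.162357 = £40.03 per troy ounce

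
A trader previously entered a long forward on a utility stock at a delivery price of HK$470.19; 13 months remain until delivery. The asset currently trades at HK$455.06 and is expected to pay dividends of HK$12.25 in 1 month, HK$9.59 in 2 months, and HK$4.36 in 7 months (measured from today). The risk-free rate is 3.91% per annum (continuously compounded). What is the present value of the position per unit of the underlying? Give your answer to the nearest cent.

PV(remaining dividends) I = 12.25·e^(−0.0391·1/12) + 9.59·e^(−0.0391·2/12) + 4.36·e^(−0.0391·7/12) = 25.9995
Current forward F = (S − I)·e^(rT) = (455.06 − 25.9995)·e^(0.0391·13/12) = 429.0605 × 1.043268 = 447.6251
Value (long) = (F − K)·e^(−rT) = (447.6251 − 470.19) × 0.958526 = -21.6290
Value = -HK$21.63

-HK$21.63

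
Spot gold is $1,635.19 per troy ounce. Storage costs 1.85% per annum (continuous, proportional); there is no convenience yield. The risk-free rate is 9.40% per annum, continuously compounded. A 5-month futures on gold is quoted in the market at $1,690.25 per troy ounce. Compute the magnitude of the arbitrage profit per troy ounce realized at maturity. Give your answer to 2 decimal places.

$23.41 per troy ounce

Fair futures: F* = S·e^(carry·T), with carry = (r + u) = 0.0940 + 0.0185 = 0.1125
F* = 1635.19 · e^(0.1125 × 5/12) = 1635.19 · e^0.04687500 = 1635.19 × 1.04799100 = $1713.6644
Market $1690.25 < fair $1713.6644: forward underpriced → reverse cash-and-carry (short spot, go long the forward).
At maturity, profit = |F_mkt − F*| = |1690.25 − 1713.6644| = $23.41 per troy ounce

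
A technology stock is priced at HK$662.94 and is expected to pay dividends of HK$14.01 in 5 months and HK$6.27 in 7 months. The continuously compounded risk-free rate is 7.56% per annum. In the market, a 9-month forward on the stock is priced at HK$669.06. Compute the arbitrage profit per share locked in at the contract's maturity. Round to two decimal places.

PV(dividends) I = 14.01·e^(−0.0756·5/12) + 6.27·e^(−0.0756·7/12) = 19.5751
Fair forward F* = (S − I)·e^(rT) = (662.94 − 19.5751)·e^0.056700 = 643.3649 × 1.058338 = 680.8975
Market HK$669.06 < fair 680.8975: forward underpriced → reverse cash-and-carry (short the stock, invest proceeds at r, pay the dividends, go long the forward).
Profit at T = |F_mkt − F*| = |669.06 − 680.8975| = HK$11.84 per share

HK$11.84 per share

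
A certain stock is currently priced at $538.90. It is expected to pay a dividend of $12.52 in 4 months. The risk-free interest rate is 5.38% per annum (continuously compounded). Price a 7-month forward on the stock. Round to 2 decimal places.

PV(dividends) I = 12.52·e^(−0.0538·4/12)
I = 12.2975
F = (S − I)·e^(rT) = (538.90 − 12.2975) · e^(0.0538·7/12)
= 526.6025 · e^0.031383 = 526.6025 × 1.031881 = $543.39

$543.39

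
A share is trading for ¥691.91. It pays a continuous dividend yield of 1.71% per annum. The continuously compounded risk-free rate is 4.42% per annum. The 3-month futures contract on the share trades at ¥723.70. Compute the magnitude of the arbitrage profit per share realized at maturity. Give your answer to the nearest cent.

¥27.09 per share

Fair futures: F* = S·e^(carry·T), with carry = (r − q) = 0.0442 − 0.0171 = 0.0271
F* = 691.91 · e^(0.0271 × 3/12) = 691.91 · e^0.006775 = 691.91 × 1.006798 = ¥696.6136
Market ¥723.70 > fair ¥696.6136: forward overpriced → cash-and-carry (buy spot, short the forward).
At maturity, profit = |F_mkt − F*| = |723.70 − 696.6136| = ¥27.09 per share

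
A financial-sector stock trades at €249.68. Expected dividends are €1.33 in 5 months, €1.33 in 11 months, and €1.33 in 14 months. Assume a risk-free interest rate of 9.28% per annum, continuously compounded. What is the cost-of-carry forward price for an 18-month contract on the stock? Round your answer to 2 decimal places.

€282.72

PV(dividends) I = 1.33·e^(−0.0928·5/12) + 1.33·e^(−0.0928·11/12) + 1.33·e^(−0.0928·14/12)
I = 1.2796 + 1.2215 + 1.1935 = 3.6946
F = (S − I)·e^(rT) = (249.68 − 3.6946) · e^(0.0928·18/12)
= 245.9854 · e^0.139200 = 245.9854 × 1.149354 = €282.72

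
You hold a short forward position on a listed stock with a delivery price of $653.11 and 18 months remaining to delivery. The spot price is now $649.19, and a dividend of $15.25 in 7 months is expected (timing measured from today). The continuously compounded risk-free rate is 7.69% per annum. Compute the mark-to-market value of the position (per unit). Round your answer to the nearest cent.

PV(remaining dividends) I = 15.25·e^(−0.0769·7/12) = 14.5810
Current forward F = (S − I)·e^(rT) = (649.19 − 14.5810)·e^(0.0769·18/12) = 634.6090 × 1.122266 = 712.2001
Value (long) = (F − K)·e^(−rT) = (712.2001 − 653.11) × 0.891054 = 52.6525
Short position value = −(long value) = -$52.65

-$52.65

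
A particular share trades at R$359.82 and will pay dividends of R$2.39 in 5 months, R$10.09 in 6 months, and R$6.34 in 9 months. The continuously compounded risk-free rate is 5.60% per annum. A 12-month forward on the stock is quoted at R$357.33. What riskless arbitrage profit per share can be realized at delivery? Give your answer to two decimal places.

PV(dividends) I = 2.39·e^(−0.0560·5/12) + 10.09·e^(−0.0560·6/12) + 6.34·e^(−0.0560·9/12) = 18.2255
Fair forward F* = (S − I)·e^(rT) = (359.82 − 18.2255)·e^0.056000 = 341.5945 × 1.057598 = 361.2697
Market R$357.33 < fair 361.2697: forward underpriced → reverse cash-and-carry (short the stock, invest proceeds at r, pay the dividends, go long the forward).
Profit at T = |F_mkt − F*| = |357.33 − 361.2697| = R$3.94 per share

R$3.94 per share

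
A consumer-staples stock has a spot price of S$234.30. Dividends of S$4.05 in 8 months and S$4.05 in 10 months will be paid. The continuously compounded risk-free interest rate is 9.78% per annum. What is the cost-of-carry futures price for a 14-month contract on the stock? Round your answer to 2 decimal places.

S$254.18

PV(dividends) I = 4.05·e^(−0.0978·8/12) + 4.05·e^(−0.0978·10/12)
I = 3.7944 + 3.7330 = 7.5274
F = (S − I)·e^(rT) = (234.30 − 7.5274) · e^(0.0978·14/12)
= 226.7726 · e^0.114100 = 226.7726 × 1.120864 = S$254.18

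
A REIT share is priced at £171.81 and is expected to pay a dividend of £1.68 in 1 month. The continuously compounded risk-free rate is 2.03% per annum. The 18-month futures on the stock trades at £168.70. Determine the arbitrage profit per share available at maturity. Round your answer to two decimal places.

PV(dividends) I = 1.68·e^(−0.0203·1/12) = 1.6772
Fair futures F* = (S − I)·e^(rT) = (171.81 − 1.6772)·e^0.030450 = 170.1328 × 1.030918 = 175.3930
Market £168.70 < fair 175.3930: forward underpriced → reverse cash-and-carry (short the stock, invest proceeds at r, pay the dividends, go long the forward).
Profit at T = |F_mkt − F*| = |168.70 − 175.3930| = £6.69 per share

£6.69 per share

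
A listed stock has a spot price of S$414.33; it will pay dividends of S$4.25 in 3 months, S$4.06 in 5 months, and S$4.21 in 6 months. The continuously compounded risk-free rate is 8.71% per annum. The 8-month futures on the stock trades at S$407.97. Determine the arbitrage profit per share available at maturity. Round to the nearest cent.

PV(dividends) I = 4.25·e^(−0.0871·3/12) + 4.06·e^(−0.0871·5/12) + 4.21·e^(−0.0871·6/12) = 12.1043
Fair futures F* = (S − I)·e^(rT) = (414.33 − 12.1043)·e^0.058067 = 402.2257 × 1.059786 = 426.2732
Market S$407.97 < fair 426.2732: forward underpriced → reverse cash-and-carry (short the stock, invest proceeds at r, pay the dividends, go long the forward).
Profit at T = |F_mkt − F*| = |407.97 − 426.2732| = S$18.30 per share

S$18.30 per share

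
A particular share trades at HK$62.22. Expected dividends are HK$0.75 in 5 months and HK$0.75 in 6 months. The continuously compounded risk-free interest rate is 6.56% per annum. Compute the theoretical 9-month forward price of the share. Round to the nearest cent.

PV(dividends) I = 0.75·e^(−0.0656·5/12) + 0.75·e^(−0.0656·6/12)
I = 0.7298 + 0.7258 = 1.4556
F = (S − I)·e^(rT) = (62.22 − 1.4556) · e^(0.0656·9/12)
= 60.7644 · e^0.049200 = 60.7644 × 1.050430 = HK$63.83

HK$63.83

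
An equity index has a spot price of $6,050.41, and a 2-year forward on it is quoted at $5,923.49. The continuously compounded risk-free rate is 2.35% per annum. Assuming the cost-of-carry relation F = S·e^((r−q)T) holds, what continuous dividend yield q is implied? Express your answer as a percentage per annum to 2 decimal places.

3.41%

From F = S·e^((r−q)T): (r − q) = ln(F/S)/T
ln(5923.49/6050.41) = ln(0.979023) = -0.021200
(r − q) = -0.021200 / (2) = -0.010600
q = r − ln(F/S)/T = 0.0235 + 0.010600 = 0.034100
q = 3.41%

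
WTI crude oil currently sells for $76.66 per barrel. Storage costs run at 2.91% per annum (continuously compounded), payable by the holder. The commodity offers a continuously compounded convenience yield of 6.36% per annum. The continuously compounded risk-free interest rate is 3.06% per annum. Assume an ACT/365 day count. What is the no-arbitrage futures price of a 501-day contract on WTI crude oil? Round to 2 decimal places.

Net carry = r + u − y = 0.0306 + 0.0291 − 0.0636 = -0.0039
F = S·e^((r+u−y)T) = 76.66 · e^(-0.0039 × 501/365) = 76.66 · e^-0.005353
= 76.66 × 0.994661 = $76.25 per barrel

$76.25 per barrel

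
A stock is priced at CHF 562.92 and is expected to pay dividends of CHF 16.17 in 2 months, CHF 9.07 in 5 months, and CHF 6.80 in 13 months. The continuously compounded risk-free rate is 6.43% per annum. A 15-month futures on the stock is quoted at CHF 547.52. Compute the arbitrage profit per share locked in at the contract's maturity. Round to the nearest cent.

PV(dividends) I = 16.17·e^(−0.0643·2/12) + 9.07·e^(−0.0643·5/12) + 6.80·e^(−0.0643·13/12) = 31.1703
Fair futures F* = (S − I)·e^(rT) = (562.92 − 31.1703)·e^0.080375 = 531.7497 × 1.083693 = 576.2534
Market CHF 547.52 < fair 576.2534: forward underpriced → reverse cash-and-carry (short the stock, invest proceeds at r, pay the dividends, go long the forward).
Profit at T = |F_mkt − F*| = |547.52 − 576.2534| = CHF 28.73 per share

CHF 28.73 per share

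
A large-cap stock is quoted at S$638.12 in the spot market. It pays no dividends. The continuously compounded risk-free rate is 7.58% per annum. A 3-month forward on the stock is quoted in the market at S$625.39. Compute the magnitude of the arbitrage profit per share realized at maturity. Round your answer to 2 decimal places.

S$24.94 per share

Fair forward: F* = S·e^(carry·T), with carry = r = 0.0758
F* = 638.12 · e^(0.0758 × 3/12) = 638.12 · e^0.018950 = 638.12 × 1.019131 = S$650.3279
Market S$625.39 < fair S$650.3279: forward underpriced → reverse cash-and-carry (short spot, go long the forward).
At maturity, profit = |F_mkt − F*| = |625.39 − 650.3279| = S$24.94 per share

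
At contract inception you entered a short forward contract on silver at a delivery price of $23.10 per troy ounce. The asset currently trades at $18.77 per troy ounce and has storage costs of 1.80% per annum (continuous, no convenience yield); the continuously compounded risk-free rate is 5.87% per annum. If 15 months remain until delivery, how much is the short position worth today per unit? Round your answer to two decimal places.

Current fair forward for the remaining 15 months: F = S·e^((r + u)·T), (r + u) = 0.0587 + 0.0180 = 0.0767
F = 18.77 · e^(0.0767 × 15/12) = 18.77 × 1.100621 = 20.6587
Value of long forward = (F − K)·e^(−rT) = (20.6587 − 23.10) · e^(−0.0587·15/12)
= -2.4413 × 0.929252 = -2.27
Short position value = −(long value) = $2.27

$2.27 per troy ounce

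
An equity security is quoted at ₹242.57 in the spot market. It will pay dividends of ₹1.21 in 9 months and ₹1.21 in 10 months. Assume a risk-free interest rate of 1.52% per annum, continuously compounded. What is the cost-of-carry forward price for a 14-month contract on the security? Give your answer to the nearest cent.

₹244.48

PV(dividends) I = 1.21·e^(−0.0152·9/12) + 1.21·e^(−0.0152·10/12)
I = 1.1963 + 1.1948 = 2.3911
F = (S − I)·e^(rT) = (242.57 − 2.3911) · e^(0.0152·14/12)
= 240.1789 · e^0.017733 = 240.1789 × 1.017891 = ₹244.48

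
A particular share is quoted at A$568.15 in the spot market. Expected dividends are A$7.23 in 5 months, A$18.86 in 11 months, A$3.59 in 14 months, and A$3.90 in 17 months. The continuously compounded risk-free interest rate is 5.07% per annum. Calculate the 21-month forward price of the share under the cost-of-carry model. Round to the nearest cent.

A$585.79

PV(dividends) I = 7.23·e^(−0.0507·5/12) + 18.86·e^(−0.0507·11/12) + 3.59·e^(−0.0507·14/12) + 3.90·e^(−0.0507·17/12)
I = 7.0789 + 18.0035 + 3.3838 + 3.6297 = 32.0959
F = (S − I)·e^(rT) = (568.15 − 32.0959) · e^(0.0507·21/12)
= 536.0541 · e^0.088725 = 536.0541 × 1.092780 = A$585.79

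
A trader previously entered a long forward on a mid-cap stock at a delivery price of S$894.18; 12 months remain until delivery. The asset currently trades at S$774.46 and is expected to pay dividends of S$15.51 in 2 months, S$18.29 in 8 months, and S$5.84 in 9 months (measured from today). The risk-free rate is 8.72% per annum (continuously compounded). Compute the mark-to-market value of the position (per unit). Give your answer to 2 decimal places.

PV(remaining dividends) I = 15.51·e^(−0.0872·2/12) + 18.29·e^(−0.0872·8/12) + 5.84·e^(−0.0872·9/12) = 38.0136
Current forward F = (S − I)·e^(rT) = (774.46 − 38.0136)·e^(0.0872·12/12) = 736.4464 × 1.091115 = 803.5477
Value (long) = (F − K)·e^(−rT) = (803.5477 − 894.18) × 0.916494 = -83.0640
Value = -S$83.06

-S$83.06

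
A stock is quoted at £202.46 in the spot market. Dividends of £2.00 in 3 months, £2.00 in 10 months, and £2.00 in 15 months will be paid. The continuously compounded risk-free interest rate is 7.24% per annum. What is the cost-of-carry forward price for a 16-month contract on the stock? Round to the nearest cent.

£216.73

PV(dividends) I = 2.00·e^(−0.0724·3/12) + 2.00·e^(−0.0724·10/12) + 2.00·e^(−0.0724·15/12)
I = 1.9641 + 1.8829 + 1.8269 = 5.6739
F = (S − I)·e^(rT) = (202.46 − 5.6739) · e^(0.0724·16/12)
= 196.7861 · e^0.096533 = 196.7861 × 1.101346 = £216.73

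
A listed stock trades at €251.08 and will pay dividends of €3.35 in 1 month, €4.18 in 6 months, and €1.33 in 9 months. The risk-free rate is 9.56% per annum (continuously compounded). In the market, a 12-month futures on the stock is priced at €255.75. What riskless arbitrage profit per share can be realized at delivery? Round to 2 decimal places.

PV(dividends) I = 3.35·e^(−0.0956·1/12) + 4.18·e^(−0.0956·6/12) + 1.33·e^(−0.0956·9/12) = 8.5463
Fair futures F* = (S − I)·e^(rT) = (251.08 − 8.5463)·e^0.095600 = 242.5337 × 1.100319 = 266.8644
Market €255.75 < fair 266.8644: forward underpriced → reverse cash-and-carry (short the stock, invest proceeds at r, pay the dividends, go long the forward).
Profit at T = |F_mkt − F*| = |255.75 − 266.8644| = €11.11 per share

€11.11 per share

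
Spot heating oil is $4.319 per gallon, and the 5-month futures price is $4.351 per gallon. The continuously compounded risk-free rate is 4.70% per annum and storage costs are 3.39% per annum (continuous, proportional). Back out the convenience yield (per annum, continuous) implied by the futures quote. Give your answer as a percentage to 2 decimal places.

F = S·e^((r+u−y)T) ⇒ (r+u−y) = ln(F/S)/T
ln(4.351/4.319) = 0.007382; /T ⇒ 0.017717
y = r + u − ln(F/S)/T = 0.0470 + 0.0339 − 0.017717 = 0.063183
y = 6.32%

6.32%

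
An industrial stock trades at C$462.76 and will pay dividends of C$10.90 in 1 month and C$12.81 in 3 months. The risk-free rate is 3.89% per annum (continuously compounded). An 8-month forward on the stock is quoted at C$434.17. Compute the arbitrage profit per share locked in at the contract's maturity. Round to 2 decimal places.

PV(dividends) I = 10.90·e^(−0.0389·1/12) + 12.81·e^(−0.0389·3/12) = 23.5507
Fair forward F* = (S − I)·e^(rT) = (462.76 − 23.5507)·e^0.025933 = 439.2093 × 1.026272 = 450.7482
Market C$434.17 < fair 450.7482: forward underpriced → reverse cash-and-carry (short the stock, invest proceeds at r, pay the dividends, go long the forward).
Profit at T = |F_mkt − F*| = |434.17 − 450.7482| = C$16.58 per share

C$16.58 per share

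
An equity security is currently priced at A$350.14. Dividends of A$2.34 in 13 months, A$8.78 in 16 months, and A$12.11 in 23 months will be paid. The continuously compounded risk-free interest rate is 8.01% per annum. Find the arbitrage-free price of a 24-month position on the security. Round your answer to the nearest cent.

A$387.00

PV(dividends) I = 2.34·e^(−0.0801·13/12) + 8.78·e^(−0.0801·16/12) + 12.11·e^(−0.0801·23/12)
I = 2.1455 + 7.8906 + 10.3865 = 20.4226
F = (S − I)·e^(rT) = (350.14 − 20.4226) · e^(0.0801·24/12)
= 329.7174 · e^0.160200 = 329.7174 × 1.173746 = A$387.00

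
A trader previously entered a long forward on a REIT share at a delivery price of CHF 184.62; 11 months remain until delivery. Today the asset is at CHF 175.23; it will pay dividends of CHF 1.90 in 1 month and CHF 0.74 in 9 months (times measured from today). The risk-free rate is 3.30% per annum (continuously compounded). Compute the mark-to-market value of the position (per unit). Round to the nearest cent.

-CHF 6.51

PV(remaining dividends) I = 1.90·e^(−0.0330·1/12) + 0.74·e^(−0.0330·9/12) = 2.6167
Current forward F = (S − I)·e^(rT) = (175.23 − 2.6167)·e^(0.0330·11/12) = 172.6133 × 1.030712 = 177.9146
Value (long) = (F − K)·e^(−rT) = (177.9146 − 184.62) × 0.970203 = -6.5056
Value = -CHF 6.51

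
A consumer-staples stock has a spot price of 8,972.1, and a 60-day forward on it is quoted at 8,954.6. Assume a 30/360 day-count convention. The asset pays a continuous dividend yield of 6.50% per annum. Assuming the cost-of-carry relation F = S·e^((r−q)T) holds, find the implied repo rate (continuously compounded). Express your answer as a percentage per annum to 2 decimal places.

From F = S·e^((r−q)T): (r − q) = ln(F/S)/T
ln(8954.6/8972.1) = ln(0.998050) = -0.001952
(r − q) = -0.001952 / (60/360) = -0.011712
r = ln(F/S)/T + q = -0.011712 + 0.0650 = 0.053288
r = 5.33%

5.33%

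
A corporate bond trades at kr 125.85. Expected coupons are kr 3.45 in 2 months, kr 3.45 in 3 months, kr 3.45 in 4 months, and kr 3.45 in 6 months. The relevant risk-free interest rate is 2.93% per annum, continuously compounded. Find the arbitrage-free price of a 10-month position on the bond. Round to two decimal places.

PV(coupons) I = 3.45·e^(−0.0293·2/12) + 3.45·e^(−0.0293·3/12) + 3.45·e^(−0.0293·4/12) + 3.45·e^(−0.0293·6/12)
I = 3.4332 + 3.4248 + 3.4165 + 3.3998 = 13.6743
F = (S − I)·e^(rT) = (125.85 − 13.6743) · e^(0.0293·10/12)
= 112.1757 · e^0.024417 = 112.1757 × 1.024718 = kr 114.95

kr 114.95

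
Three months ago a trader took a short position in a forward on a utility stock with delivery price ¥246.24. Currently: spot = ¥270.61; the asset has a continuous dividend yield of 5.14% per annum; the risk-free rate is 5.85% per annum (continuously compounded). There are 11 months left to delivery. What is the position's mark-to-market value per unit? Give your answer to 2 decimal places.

Current fair forward for the remaining 11 months: F = S·e^((r − q)·T), (r − q) = 0.0585 − 0.0514 = 0.0071
F = 270.61 · e^(0.0071 × 11/12) = 270.61 × 1.006530 = 272.3771
Value of long forward = (F − K)·e^(−rT) = (272.3771 − 246.24) · e^(−0.0585·11/12)
= 26.1371 × 0.947787 = 24.77
Short position value = −(long value) = -¥24.77

-¥24.77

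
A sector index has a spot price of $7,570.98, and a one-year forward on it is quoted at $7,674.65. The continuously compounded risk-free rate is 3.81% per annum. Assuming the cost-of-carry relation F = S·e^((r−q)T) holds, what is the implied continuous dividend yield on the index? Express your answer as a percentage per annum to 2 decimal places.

From F = S·e^((r−q)T): (r − q) = ln(F/S)/T
ln(7674.65/7570.98) = ln(1.013693) = 0.013600
(r − q) = 0.013600 / (12/12) = 0.013600
q = r − ln(F/S)/T = 0.0381 − 0.013600 = 0.024500
q = 2.45%

2.45%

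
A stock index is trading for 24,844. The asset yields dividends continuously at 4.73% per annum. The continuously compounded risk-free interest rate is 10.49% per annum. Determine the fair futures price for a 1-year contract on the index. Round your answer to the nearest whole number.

F = S·e^((r − q)T) = 24844 · e^((0.1049 − 0.0473) × 1)
= 24844 · e^0.057600 = 24844 × 1.059291
F = 26,317

26,317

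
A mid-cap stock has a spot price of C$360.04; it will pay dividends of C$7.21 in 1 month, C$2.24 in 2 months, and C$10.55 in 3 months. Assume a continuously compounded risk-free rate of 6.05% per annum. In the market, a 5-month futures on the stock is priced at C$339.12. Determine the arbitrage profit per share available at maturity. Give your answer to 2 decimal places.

PV(dividends) I = 7.21·e^(−0.0605·1/12) + 2.24·e^(−0.0605·2/12) + 10.55·e^(−0.0605·3/12) = 19.7829
Fair futures F* = (S − I)·e^(rT) = (360.04 − 19.7829)·e^0.025208 = 340.2571 × 1.025528 = 348.9432
Market C$339.12 < fair 348.9432: forward underpriced → reverse cash-and-carry (short the stock, invest proceeds at r, pay the dividends, go long the forward).
Profit at T = |F_mkt − F*| = |339.12 − 348.9432| = C$9.82 per share

C$9.82 per share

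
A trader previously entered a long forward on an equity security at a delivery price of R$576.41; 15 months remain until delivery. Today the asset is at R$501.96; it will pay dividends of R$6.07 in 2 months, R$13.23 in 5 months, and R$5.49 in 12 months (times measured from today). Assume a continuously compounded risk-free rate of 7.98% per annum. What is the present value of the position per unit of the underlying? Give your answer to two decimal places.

PV(remaining dividends) I = 6.07·e^(−0.0798·2/12) + 13.23·e^(−0.0798·5/12) + 5.49·e^(−0.0798·12/12) = 23.8561
Current forward F = (S − I)·e^(rT) = (501.96 − 23.8561)·e^(0.0798·15/12) = 478.1039 × 1.104895 = 528.2546
Value (long) = (F − K)·e^(−rT) = (528.2546 − 576.41) × 0.905064 = -43.5837
Value = -R$43.58

-R$43.58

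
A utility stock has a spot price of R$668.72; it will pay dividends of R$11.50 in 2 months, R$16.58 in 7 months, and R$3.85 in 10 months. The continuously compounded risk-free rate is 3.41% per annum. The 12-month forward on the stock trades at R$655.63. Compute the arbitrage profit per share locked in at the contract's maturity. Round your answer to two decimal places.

R$3.77 per share

PV(dividends) I = 11.50·e^(−0.0341·2/12) + 16.58·e^(−0.0341·7/12) + 3.85·e^(−0.0341·10/12) = 31.4304
Fair forward F* = (S − I)·e^(rT) = (668.72 − 31.4304)·e^0.034100 = 637.2896 × 1.034688 = 659.3959
Market R$655.63 < fair 659.3959: forward underpriced → reverse cash-and-carry (short the stock, invest proceeds at r, pay the dividends, go long the forward).
Profit at T = |F_mkt − F*| = |655.63 − 659.3959| = R$3.77 per share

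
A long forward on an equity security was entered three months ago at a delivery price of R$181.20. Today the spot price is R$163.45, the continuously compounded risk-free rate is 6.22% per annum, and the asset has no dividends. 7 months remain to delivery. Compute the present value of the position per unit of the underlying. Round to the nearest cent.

Current fair forward for the remaining 7 months: F = S·e^(r·T), r = 0.0622
F = 163.45 · e^(0.0622 × 7/12) = 163.45 × 1.036950 = 169.4895
Value of long forward = (F − K)·e^(−rT) = (169.4895 − 181.20) · e^(−0.0622·7/12)
= -11.7105 × 0.964367 = -11.29

-R$11.29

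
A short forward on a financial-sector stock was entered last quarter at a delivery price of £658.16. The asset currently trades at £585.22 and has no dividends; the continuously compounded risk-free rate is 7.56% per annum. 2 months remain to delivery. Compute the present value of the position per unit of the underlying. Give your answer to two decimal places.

Current fair forward for the remaining 2 months: F = S·e^(r·T), r = 0.0756
F = 585.22 · e^(0.0756 × 2/12) = 585.22 × 1.012680 = 592.6406
Value of long forward = (F − K)·e^(−rT) = (592.6406 − 658.16) · e^(−0.0756·2/12)
= -65.5194 × 0.987479 = -64.70
Short position value = −(long value) = £64.70

£64.70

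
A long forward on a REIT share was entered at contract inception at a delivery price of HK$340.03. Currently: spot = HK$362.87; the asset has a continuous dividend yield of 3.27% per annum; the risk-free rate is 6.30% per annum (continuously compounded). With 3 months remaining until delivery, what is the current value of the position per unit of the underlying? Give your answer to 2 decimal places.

HK$25.20

Current fair forward for the remaining 3 months: F = S·e^((r − q)·T), (r − q) = 0.0630 − 0.0327 = 0.0303
F = 362.87 · e^(0.0303 × 3/12) = 362.87 × 1.007604 = 365.6293
Value of long forward = (F − K)·e^(−rT) = (365.6293 − 340.03) · e^(−0.0630·3/12)
= 25.5993 × 0.984373 = 25.20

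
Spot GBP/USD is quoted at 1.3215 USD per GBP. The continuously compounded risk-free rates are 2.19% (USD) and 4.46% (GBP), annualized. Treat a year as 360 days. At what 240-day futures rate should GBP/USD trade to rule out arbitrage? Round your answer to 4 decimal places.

1.3017

F = S·e^((r_USD − r_GBP)T) = 1.3215 · e^((0.0219 − 0.0446) × 240/360)
= 1.3215 · e^-0.015133 = 1.3215 × 0.984981
F = 1.3017 USD per GBP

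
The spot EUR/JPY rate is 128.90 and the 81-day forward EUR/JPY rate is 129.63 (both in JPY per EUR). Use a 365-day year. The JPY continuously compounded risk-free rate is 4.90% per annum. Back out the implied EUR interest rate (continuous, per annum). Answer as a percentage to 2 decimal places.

F = S·e^((r_JPY − r_EUR)T) ⇒ r_EUR = r_JPY − ln(F/S)/T
ln(129.63/128.90) = 0.005647; /(81/365) = 0.025446
r_EUR = 0.0490 − 0.025446 = 0.023554
r_EUR = 2.36%

2.36%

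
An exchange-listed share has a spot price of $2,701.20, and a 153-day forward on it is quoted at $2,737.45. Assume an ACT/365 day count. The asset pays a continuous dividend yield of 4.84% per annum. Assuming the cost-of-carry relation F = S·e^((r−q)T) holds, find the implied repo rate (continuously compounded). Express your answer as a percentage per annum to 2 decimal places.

8.02%

From F = S·e^((r−q)T): (r − q) = ln(F/S)/T
ln(2737.45/2701.20) = ln(1.013420) = 0.013331
(r − q) = 0.013331 / (153/365) = 0.031803
r = ln(F/S)/T + q = 0.031803 + 0.0484 = 0.080203
r = 8.02%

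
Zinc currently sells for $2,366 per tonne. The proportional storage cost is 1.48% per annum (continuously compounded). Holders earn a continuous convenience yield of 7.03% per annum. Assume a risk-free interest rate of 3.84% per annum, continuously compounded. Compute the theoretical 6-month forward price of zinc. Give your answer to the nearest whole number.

Net carry = r + u − y = 0.0384 + 0.0148 − 0.0703 = -0.0171
F = S·e^((r+u−y)T) = 2366 · e^(-0.0171 × 6/12) = 2366 · e^-0.008550
= 2366 × 0.991486 = $2,346 per tonne

$2,346 per tonne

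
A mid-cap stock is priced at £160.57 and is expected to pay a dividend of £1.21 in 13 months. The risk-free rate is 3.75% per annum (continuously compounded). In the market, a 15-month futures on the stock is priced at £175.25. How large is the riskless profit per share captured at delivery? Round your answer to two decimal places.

PV(dividends) I = 1.21·e^(−0.0375·13/12) = 1.1618
Fair futures F* = (S − I)·e^(rT) = (160.57 − 1.1618)·e^0.046875 = 159.4082 × 1.047991 = 167.0584
Market £175.25 > fair 167.0584: forward overpriced → cash-and-carry (borrow at r, buy the stock and collect the dividends, short the forward).
Profit at T = |F_mkt − F*| = |175.25 − 167.0584| = £8.19 per share

£8.19 per share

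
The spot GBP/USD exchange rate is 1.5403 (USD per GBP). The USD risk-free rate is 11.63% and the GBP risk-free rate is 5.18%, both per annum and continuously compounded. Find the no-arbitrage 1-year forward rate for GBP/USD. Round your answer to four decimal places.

F = S·e^((r_USD − r_GBP)T) = 1.5403 · e^((0.1163 − 0.0518) × 1)
= 1.5403 · e^0.064500 = 1.5403 × 1.066626
F = 1.6429 USD per GBP

1.6429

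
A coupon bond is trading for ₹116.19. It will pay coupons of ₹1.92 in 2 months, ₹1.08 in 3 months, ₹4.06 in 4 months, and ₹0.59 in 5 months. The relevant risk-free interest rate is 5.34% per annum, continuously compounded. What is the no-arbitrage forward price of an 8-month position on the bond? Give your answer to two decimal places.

PV(coupons) I = 1.92·e^(−0.0534·2/12) + 1.08·e^(−0.0534·3/12) + 4.06·e^(−0.0534·4/12) + 0.59·e^(−0.0534·5/12)
I = 1.9030 + 1.0657 + 3.9884 + 0.5770 = 7.5341
F = (S − I)·e^(rT) = (116.19 − 7.5341) · e^(0.0534·8/12)
= 108.6559 · e^0.035600 = 108.6559 × 1.036241 = ₹112.59

₹112.59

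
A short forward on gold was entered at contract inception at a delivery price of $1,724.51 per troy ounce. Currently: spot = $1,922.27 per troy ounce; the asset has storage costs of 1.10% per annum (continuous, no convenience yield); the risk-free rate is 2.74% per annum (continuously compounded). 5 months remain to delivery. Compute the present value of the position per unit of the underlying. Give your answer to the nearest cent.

-$226.17 per troy ounce

Current fair forward for the remaining 5 months: F = S·e^((r + u)·T), (r + u) = 0.0274 + 0.0110 = 0.0384
F = 1922.27 · e^(0.0384 × 5/12) = 1922.27 × 1.01612869 = 1953.2737
Value of long forward = (F − K)·e^(−rT) = (1953.2737 − 1724.51) · e^(−0.0274·5/12)
= 228.7637 × 0.98864826 = 226.17
Short position value = −(long value) = -$226.17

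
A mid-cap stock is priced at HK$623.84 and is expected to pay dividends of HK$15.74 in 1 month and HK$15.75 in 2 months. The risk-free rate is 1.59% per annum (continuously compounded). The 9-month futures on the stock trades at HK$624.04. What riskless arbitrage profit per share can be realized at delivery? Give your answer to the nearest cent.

PV(dividends) I = 15.74·e^(−0.0159·1/12) + 15.75·e^(−0.0159·2/12) = 31.4275
Fair futures F* = (S − I)·e^(rT) = (623.84 − 31.4275)·e^0.011925 = 592.4125 × 1.011996 = 599.5191
Market HK$624.04 > fair 599.5191: forward overpriced → cash-and-carry (borrow at r, buy the stock and collect the dividends, short the forward).
Profit at T = |F_mkt − F*| = |624.04 − 599.5191| = HK$24.52 per share

HK$24.52 per share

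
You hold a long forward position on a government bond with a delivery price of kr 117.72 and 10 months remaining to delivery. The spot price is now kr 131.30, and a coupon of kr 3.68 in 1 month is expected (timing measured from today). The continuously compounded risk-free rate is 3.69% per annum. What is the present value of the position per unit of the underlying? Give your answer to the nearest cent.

PV(remaining coupons) I = 3.68·e^(−0.0369·1/12) = 3.6687
Current forward F = (S − I)·e^(rT) = (131.30 − 3.6687)·e^(0.0369·10/12) = 127.6313 × 1.031228 = 131.6170
Value (long) = (F − K)·e^(−rT) = (131.6170 − 117.72) × 0.969718 = 13.4762
Value = kr 13.48

kr 13.48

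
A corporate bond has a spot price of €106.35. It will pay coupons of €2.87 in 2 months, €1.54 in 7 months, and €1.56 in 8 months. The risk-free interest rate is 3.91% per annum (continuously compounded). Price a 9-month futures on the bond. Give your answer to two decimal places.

PV(coupons) I = 2.87·e^(−0.0391·2/12) + 1.54·e^(−0.0391·7/12) + 1.56·e^(−0.0391·8/12)
I = 2.8514 + 1.5053 + 1.5199 = 5.8766
F = (S − I)·e^(rT) = (106.35 − 5.8766) · e^(0.0391·9/12)
= 100.4734 · e^0.029325 = 100.4734 × 1.029759 = €103.46

€103.46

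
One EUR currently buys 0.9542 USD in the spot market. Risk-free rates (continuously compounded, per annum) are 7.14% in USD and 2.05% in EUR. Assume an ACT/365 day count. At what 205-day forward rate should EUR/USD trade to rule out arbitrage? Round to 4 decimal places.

0.9819

F = S·e^((r_USD − r_EUR)T) = 0.9542 · e^((0.0714 − 0.0205) × 205/365)
= 0.9542 · e^0.028588 = 0.9542 × 1.029001
F = 0.9819 USD per EUR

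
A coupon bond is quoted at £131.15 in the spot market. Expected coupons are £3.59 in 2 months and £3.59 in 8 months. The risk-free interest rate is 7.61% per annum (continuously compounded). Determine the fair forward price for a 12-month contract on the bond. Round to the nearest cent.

PV(coupons) I = 3.59·e^(−0.0761·2/12) + 3.59·e^(−0.0761·8/12)
I = 3.5448 + 3.4124 = 6.9572
F = (S − I)·e^(rT) = (131.15 − 6.9572) · e^(0.0761·12/12)
= 124.1928 · e^0.076100 = 124.1928 × 1.079070 = £134.01

£134.01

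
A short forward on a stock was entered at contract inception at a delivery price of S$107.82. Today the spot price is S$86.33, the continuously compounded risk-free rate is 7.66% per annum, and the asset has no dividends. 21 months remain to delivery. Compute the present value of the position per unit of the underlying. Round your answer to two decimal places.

Current fair forward for the remaining 21 months: F = S·e^(r·T), r = 0.0766
F = 86.33 · e^(0.0766 × 21/12) = 86.33 × 1.143450 = 98.7140
Value of long forward = (F − K)·e^(−rT) = (98.7140 − 107.82) · e^(−0.0766·21/12)
= -9.1060 × 0.874546 = -7.96
Short position value = −(long value) = S$7.96

S$7.96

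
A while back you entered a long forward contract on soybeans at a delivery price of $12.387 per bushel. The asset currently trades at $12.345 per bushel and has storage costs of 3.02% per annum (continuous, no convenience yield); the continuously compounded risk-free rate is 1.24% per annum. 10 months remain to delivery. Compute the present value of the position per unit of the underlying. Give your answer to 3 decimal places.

Current fair forward for the remaining 10 months: F = S·e^((r + u)·T), (r + u) = 0.0124 + 0.0302 = 0.0426
F = 12.345 · e^(0.0426 × 10/12) = 12.345 × 1.036138 = 12.7911
Value of long forward = (F − K)·e^(−rT) = (12.7911 − 12.387) · e^(−0.0124·10/12)
= 0.4041 × 0.989720 = 0.400

$0.400 per bushel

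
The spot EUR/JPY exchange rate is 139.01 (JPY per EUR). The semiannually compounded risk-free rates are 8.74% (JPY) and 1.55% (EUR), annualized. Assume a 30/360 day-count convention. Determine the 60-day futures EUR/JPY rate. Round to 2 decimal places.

By covered interest parity, F = S · (1+r_JPY/2)^(2T) / (1+r_EUR/2)^(2T)
= 139.01 × 1.014359 / 1.002577 = 139.01 × 1.011752
F = 140.64 JPY per EUR

140.64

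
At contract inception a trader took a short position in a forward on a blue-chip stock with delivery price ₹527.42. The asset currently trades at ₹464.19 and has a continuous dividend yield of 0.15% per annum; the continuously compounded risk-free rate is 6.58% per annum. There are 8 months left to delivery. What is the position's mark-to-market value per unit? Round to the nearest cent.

Current fair forward for the remaining 8 months: F = S·e^((r − q)·T), (r − q) = 0.0658 − 0.0015 = 0.0643
F = 464.19 · e^(0.0643 × 8/12) = 464.19 × 1.043799 = 484.5211
Value of long forward = (F − K)·e^(−rT) = (484.5211 − 527.42) · e^(−0.0658·8/12)
= -42.8989 × 0.957082 = -41.06
Short position value = −(long value) = ₹41.06

₹41.06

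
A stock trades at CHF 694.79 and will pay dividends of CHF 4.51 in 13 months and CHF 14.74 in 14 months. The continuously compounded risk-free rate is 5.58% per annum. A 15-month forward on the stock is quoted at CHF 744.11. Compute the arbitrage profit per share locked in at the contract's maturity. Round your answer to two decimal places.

CHF 18.49 per share

PV(dividends) I = 4.51·e^(−0.0558·13/12) + 14.74·e^(−0.0558·14/12) = 18.0564
Fair forward F* = (S − I)·e^(rT) = (694.79 − 18.0564)·e^0.069750 = 676.7336 × 1.072240 = 725.6208
Market CHF 744.11 > fair 725.6208: forward overpriced → cash-and-carry (borrow at r, buy the stock and collect the dividends, short the forward).
Profit at T = |F_mkt − F*| = |744.11 − 725.6208| = CHF 18.49 per share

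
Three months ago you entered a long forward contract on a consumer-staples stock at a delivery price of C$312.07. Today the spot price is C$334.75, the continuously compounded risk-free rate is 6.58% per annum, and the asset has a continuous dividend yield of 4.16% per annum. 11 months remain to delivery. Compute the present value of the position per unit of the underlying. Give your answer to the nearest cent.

C$28.42

Current fair forward for the remaining 11 months: F = S·e^((r − q)·T), (r − q) = 0.0658 − 0.0416 = 0.0242
F = 334.75 · e^(0.0242 × 11/12) = 334.75 × 1.022431 = 342.2588
Value of long forward = (F − K)·e^(−rT) = (342.2588 − 312.07) · e^(−0.0658·11/12)
= 30.1888 × 0.941466 = 28.42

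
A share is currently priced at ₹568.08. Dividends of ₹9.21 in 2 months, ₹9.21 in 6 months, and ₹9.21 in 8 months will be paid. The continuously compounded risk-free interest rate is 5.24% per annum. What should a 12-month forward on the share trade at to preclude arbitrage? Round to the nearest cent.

PV(dividends) I = 9.21·e^(−0.0524·2/12) + 9.21·e^(−0.0524·6/12) + 9.21·e^(−0.0524·8/12)
I = 9.1299 + 8.9718 + 8.8938 = 26.9955
F = (S − I)·e^(rT) = (568.08 − 26.9955) · e^(0.0524·12/12)
= 541.0845 · e^0.052400 = 541.0845 × 1.053797 = ₹570.19

₹570.19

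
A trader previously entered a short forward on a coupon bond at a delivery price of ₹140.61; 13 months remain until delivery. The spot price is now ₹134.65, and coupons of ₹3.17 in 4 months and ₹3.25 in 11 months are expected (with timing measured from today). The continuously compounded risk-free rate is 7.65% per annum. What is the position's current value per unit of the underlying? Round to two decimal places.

₹0.90

PV(remaining coupons) I = 3.17·e^(−0.0765·4/12) + 3.25·e^(−0.0765·11/12) = 6.1201
Current forward F = (S − I)·e^(rT) = (134.65 − 6.1201)·e^(0.0765·13/12) = 128.5299 × 1.086406 = 139.6357
Value (long) = (F − K)·e^(−rT) = (139.6357 − 140.61) × 0.920466 = -0.8968
Short position value = −(long value) = ₹0.90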